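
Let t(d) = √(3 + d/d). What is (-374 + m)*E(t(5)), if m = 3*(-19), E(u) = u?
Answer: -862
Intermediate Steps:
t(d) = 2 (t(d) = √(3 + 1) = √4 = 2)
m = -57
(-374 + m)*E(t(5)) = (-374 - 57)*2 = -431*2 = -862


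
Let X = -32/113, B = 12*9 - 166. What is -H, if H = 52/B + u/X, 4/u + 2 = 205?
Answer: 1569/1624 ≈ 0.96613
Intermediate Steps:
B = -58 (B = 108 - 166 = -58)
X = -32/113 (X = -32*1/113 = -32/113 ≈ -0.28319)
u = 4/203 (u = 4/(-2 + 205) = 4/203 ≈ 0.019704)
H = -1569/1624 (H = 52/(-58) + 4/(203*(-32/113)) = 52*(-1/58) + (4/203)*(-113/32) = -26/29 - 113/1624 = -1569/1624 ≈ -0.96613)
-H = -1*(-1569/1624) = 1569/1624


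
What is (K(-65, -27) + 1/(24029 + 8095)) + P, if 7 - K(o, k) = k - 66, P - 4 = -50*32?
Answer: -48057503/32124 ≈ -1496.0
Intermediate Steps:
P = -1596 (P = 4 - 50*32 = 4 - 1600 = -1596)
K(o, k) = 73 - k (K(o, k) = 7 - (k - 66) = 7 - (-66 + k) = 7 + (66 - k) = 73 - k)
(K(-65, -27) + 1/(24029 + 8095)) + P = ((73 - 1*(-27)) + 1/(24029 + 8095)) - 1596 = ((73 + 27) + 1/32124) - 1596 = (100 + 1/32124) - 1596 = 3212401/32124 - 1596 = -48057503/32124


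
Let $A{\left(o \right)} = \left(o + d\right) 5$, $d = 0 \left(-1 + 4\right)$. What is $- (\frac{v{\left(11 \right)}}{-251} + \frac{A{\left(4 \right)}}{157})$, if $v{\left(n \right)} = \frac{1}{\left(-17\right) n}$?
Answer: $- \frac{938897}{7369109} \approx -0.12741$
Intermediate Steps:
$v{\left(n \right)} = - \frac{1}{17 n}$
$d = 0$ ($d = 0 \cdot 3 = 0$)
$A{\left(o \right)} = 5 o$ ($A{\left(o \right)} = \left(o + 0\right) 5 = o 5 = 5 o$)
$- (\frac{v{\left(11 \right)}}{-251} + \frac{A{\left(4 \right)}}{157}) = - (\frac{\left(- \frac{1}{17}\right) \frac{1}{11}}{-251} + \frac{5 \cdot 4}{157}) = - (\left(- \frac{1}{17}\right) \frac{1}{11} \left(- \frac{1}{251}\right) + 20 \cdot \frac{1}{157}) = - (\left(- \frac{1}{187}\right) \left(- \frac{1}{251}\right) + \frac{20}{157}) = - (\frac{1}{46937} + \frac{20}{157}) = \left(-1\right) \frac{938897}{7369109} = - \frac{938897}{7369109}$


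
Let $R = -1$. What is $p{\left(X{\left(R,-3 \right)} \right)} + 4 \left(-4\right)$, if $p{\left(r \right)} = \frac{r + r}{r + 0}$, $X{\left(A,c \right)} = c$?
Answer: $-14$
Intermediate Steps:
$p{\left(r \right)} = 2$ ($p{\left(r \right)} = \frac{2 r}{r} = 2$)
$p{\left(X{\left(R,-3 \right)} \right)} + 4 \left(-4\right) = 2 + 4 \left(-4\right) = 2 - 16 = -14$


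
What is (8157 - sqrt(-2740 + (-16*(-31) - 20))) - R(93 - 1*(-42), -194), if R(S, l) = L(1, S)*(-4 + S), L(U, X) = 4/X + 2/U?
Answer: 1065301/135 - 2*I*sqrt(566) ≈ 7891.1 - 47.581*I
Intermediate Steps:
L(U, X) = 2/U + 4/X
R(S, l) = (-4 + S)*(2 + 4/S) (R(S, l) = (2/1 + 4/S)*(-4 + S) = (2*1 + 4/S)*(-4 + S) = (2 + 4/S)*(-4 + S) = (-4 + S)*(2 + 4/S))
(8157 - sqrt(-2740 + (-16*(-31) - 20))) - R(93 - 1*(-42), -194) = (8157 - sqrt(-2740 + (-16*(-31) - 20))) - (-4 - 16/(93 - 1*(-42)) + 2*(93 - 1*(-42))) = (8157 - sqrt(-2740 + (496 - 20))) - (-4 - 16/(93 + 42) + 2*(93 + 42)) = (8157 - sqrt(-2740 + 476)) - (-4 - 16/135 + 2*135) = (8157 - sqrt(-2264)) - (-4 - 16*1/135 + 270) = (8157 - 2*I*sqrt(566)) - (-4 - 16/135 + 270) = (8157 - 2*I*sqrt(566)) - 1*35894/135 = (8157 - 2*I*sqrt(566)) - 35894/135 = 1065301/135 - 2*I*sqrt(566)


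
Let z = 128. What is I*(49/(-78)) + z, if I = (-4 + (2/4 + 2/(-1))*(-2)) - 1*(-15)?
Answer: 4649/39 ≈ 119.21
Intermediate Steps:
I = 14 (I = (-4 + (2*(¼) + 2*(-1))*(-2)) + 15 = (-4 + (½ - 2)*(-2)) + 15 = (-4 - 3/2*(-2)) + 15 = (-4 + 3) + 15 = -1 + 15 = 14)
I*(49/(-78)) + z = 14*(49/(-78)) + 128 = 14*(49*(-1/78)) + 128 = 14*(-49/78) + 128 = -343/39 + 128 = 4649/39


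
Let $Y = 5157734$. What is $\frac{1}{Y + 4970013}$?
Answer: $\frac{1}{10127747} \approx 9.8739 \cdot 10^{-8}$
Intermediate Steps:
$\frac{1}{Y + 4970013} = \frac{1}{5157734 + 4970013} = \frac{1}{10127747}$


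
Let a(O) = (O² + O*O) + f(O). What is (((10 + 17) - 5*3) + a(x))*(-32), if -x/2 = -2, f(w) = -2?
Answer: -1344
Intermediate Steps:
x = 4 (x = -2*(-2) = 4)
a(O) = -2 + 2*O² (a(O) = (O² + O*O) - 2 = (O² + O²) - 2 = 2*O² - 2 = -2 + 2*O²)
(((10 + 17) - 5*3) + a(x))*(-32) = (((10 + 17) - 5*3) + (-2 + 2*4²))*(-32) = ((27 - 15) + (-2 + 2*16))*(-32) = (12 + (-2 + 32))*(-32) = (12 + 30)*(-32) = 42*(-32) = -1344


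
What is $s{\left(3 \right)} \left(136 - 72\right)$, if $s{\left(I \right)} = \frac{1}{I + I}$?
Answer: $\frac{32}{3} \approx 10.667$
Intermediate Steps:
$s{\left(I \right)} = \frac{1}{2 I}$
$s{\left(3 \right)} \left(136 - 72\right) = \frac{1}{2 \cdot 3} \left(136 - 72\right) = \frac{1}{2} \cdot \frac{1}{3} \cdot 64 = \frac{1}{6} \cdot 64 = \frac{32}{3}$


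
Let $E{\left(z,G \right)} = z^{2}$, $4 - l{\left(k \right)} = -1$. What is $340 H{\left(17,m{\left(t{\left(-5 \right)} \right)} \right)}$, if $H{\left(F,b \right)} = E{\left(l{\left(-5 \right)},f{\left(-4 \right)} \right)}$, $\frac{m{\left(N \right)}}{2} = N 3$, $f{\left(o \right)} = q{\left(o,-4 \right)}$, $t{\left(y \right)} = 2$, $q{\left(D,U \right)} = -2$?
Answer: $8500$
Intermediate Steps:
$f{\left(o \right)} = -2$
$l{\left(k \right)} = 5$ ($l{\left(k \right)} = 4 - -1 = 4 + 1 = 5$)
$m{\left(N \right)} = 6 N$ ($m{\left(N \right)} = 2 N 3 = 2 \cdot 3 N = 6 N$)
$H{\left(F,b \right)} = 25$ ($H{\left(F,b \right)} = 5^{2} = 25$)
$340 H{\left(17,m{\left(t{\left(-5 \right)} \right)} \right)} = 340 \cdot 25 = 8500$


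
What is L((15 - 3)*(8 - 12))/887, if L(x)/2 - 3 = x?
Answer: -90/887 ≈ -0.10147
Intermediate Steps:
L(x) = 6 + 2*x
L((15 - 3)*(8 - 12))/887 = (6 + 2*((15 - 3)*(8 - 12)))/887 = (6 + 2*(12*(-4)))*(1/887) = (6 + 2*(-48))*(1/887) = (6 - 96)*(1/887) = -90*1/887 = -90/887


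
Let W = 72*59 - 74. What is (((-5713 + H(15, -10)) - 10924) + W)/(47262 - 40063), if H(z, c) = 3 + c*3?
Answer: -12490/7199 ≈ -1.7350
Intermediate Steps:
H(z, c) = 3 + 3*c
W = 4174 (W = 4248 - 74 = 4174)
(((-5713 + H(15, -10)) - 10924) + W)/(47262 - 40063) = (((-5713 + (3 + 3*(-10))) - 10924) + 4174)/(47262 - 40063) = (((-5713 + (3 - 30)) - 10924) + 4174)/7199 = (((-5713 - 27) - 10924) + 4174)*(1/7199) = ((-5740 - 10924) + 4174)*(1/7199) = (-16664 + 4174)*(1/7199) = -12490*1/7199 = -12490/7199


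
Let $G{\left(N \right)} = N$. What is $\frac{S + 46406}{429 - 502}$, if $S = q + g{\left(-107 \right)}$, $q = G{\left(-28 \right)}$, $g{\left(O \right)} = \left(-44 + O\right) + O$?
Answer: $- \frac{46120}{73} \approx -631.78$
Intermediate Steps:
$g{\left(O \right)} = -44 + 2 O$
$q = -28$
$S = -286$ ($S = -28 + \left(-44 + 2 \left(-107\right)\right) = -28 - 258 = -286$)
$\frac{S + 46406}{429 - 502} = \frac{-286 + 46406}{429 - 502} = \frac{46120}{-73} = 46120 \left(- \frac{1}{73}\right) = - \frac{46120}{73}$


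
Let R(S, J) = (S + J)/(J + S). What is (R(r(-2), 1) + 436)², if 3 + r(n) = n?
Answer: 190969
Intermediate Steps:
r(n) = -3 + n
R(S, J) = 1 (R(S, J) = (J + S)/(J + S) = 1)
(R(r(-2), 1) + 436)² = (1 + 436)² = 437² = 190969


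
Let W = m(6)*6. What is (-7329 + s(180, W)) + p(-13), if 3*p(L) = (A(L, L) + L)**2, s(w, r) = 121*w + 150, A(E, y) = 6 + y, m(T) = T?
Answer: 44203/3 ≈ 14734.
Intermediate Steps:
W = 36 (W = 6*6 = 36)
s(w, r) = 150 + 121*w
p(L) = (6 + 2*L)**2/3 (p(L) = ((6 + L) + L)**2/3 = (6 + 2*L)**2/3)
(-7329 + s(180, W)) + p(-13) = (-7329 + (150 + 121*180)) + 4*(3 - 13)**2/3 = (-7329 + (150 + 21780)) + (4/3)*(-10)**2 = (-7329 + 21930) + (4/3)*100 = 14601 + 400/3 = 44203/3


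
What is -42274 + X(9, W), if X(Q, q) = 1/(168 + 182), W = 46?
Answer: -14795899/350 ≈ -42274.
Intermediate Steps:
X(Q, q) = 1/350
-42274 + X(9, W) = -42274 + 1/350 = -14795899/350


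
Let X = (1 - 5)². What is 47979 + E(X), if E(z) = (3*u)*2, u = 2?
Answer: 47991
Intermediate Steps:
X = 16 (X = (-4)² = 16)
E(z) = 12 (E(z) = (3*2)*2 = 6*2 = 12)
47979 + E(X) = 47979 + 12 = 47991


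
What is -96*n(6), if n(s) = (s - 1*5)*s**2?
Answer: -3456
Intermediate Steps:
n(s) = s**2*(-5 + s) (n(s) = (s - 5)*s**2 = (-5 + s)*s**2 = s**2*(-5 + s))
-96*n(6) = -96*6**2*(-5 + 6) = -3456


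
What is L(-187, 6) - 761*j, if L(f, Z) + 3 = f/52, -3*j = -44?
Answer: -1742197/156 ≈ -11168.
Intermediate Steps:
j = 44/3 (j = -⅓*(-44) = 44/3 ≈ 14.667)
L(f, Z) = -3 + f/52
L(-187, 6) - 761*j = (-3 + (1/52)*(-187)) - 761*44/3 = (-3 - 187/52) - 1*33484/3 = -343/52 - 33484/3 = -1742197/156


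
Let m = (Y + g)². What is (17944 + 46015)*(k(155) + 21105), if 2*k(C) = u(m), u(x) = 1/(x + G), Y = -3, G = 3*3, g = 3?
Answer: 24297448469/18 ≈ 1.3499e+9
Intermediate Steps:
G = 9
m = 0 (m = (-3 + 3)² = 0² = 0)
u(x) = 1/(9 + x) (u(x) = 1/(x + 9) = 1/(9 + x))
k(C) = 1/18 (k(C) = 1/(2*(9 + 0)) = (½)/9 = (½)*(⅑) = 1/18)
(17944 + 46015)*(k(155) + 21105) = (17944 + 46015)*(1/18 + 21105) = 63959*(379891/18) = 24297448469/18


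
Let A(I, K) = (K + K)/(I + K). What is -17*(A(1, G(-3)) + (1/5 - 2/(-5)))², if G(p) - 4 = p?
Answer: -1088/25 ≈ -43.520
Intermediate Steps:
G(p) = 4 + p
A(I, K) = 2*K/(I + K) (A(I, K) = (2*K)/(I + K) = 2*K/(I + K))
-17*(A(1, G(-3)) + (1/5 - 2/(-5)))² = -17*(2*(4 - 3)/(1 + (4 - 3)) + (1/5 - 2/(-5)))² = -17*(2*1/(1 + 1) + (1*(⅕) - 2*(-⅕)))² = -17*(2*1/2 + (⅕ + ⅖))² = -17*(2*1*(½) + ⅗)² = -17*(1 + ⅗)² = -17*(8/5)² = -17*64/25 = -1088/25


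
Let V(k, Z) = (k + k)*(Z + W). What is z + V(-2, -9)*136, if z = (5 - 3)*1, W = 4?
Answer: 2722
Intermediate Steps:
V(k, Z) = 2*k*(4 + Z) (V(k, Z) = (k + k)*(Z + 4) = (2*k)*(4 + Z) = 2*k*(4 + Z))
z = 2 (z = 2*1 = 2)
z + V(-2, -9)*136 = 2 + (2*(-2)*(4 - 9))*136 = 2 + (2*(-2)*(-5))*136 = 2 + 20*136 = 2 + 2720 = 2722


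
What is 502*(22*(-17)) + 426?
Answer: -187322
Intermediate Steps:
502*(22*(-17)) + 426 = 502*(-374) + 426 = -187748 + 426 = -187322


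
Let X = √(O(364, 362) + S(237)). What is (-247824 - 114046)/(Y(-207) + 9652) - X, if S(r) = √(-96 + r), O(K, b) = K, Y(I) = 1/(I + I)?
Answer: -149814180/3995927 - √(364 + √141) ≈ -56.879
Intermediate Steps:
Y(I) = 1/(2*I)
X = √(364 + √141) (X = √(364 + √(-96 + 237)) = √(364 + √141) ≈ 19.387)
(-247824 - 114046)/(Y(-207) + 9652) - X = (-247824 - 114046)/((½)/(-207) + 9652) - √(364 + √141) = -361870/((½)*(-1/207) + 9652) - √(364 + √141) = -361870/(-1/414 + 9652) - √(364 + √141) = -361870/3995927/414 - √(364 + √141) = -361870*414/3995927 - √(364 + √141) = -149814180/3995927 - √(364 + √141)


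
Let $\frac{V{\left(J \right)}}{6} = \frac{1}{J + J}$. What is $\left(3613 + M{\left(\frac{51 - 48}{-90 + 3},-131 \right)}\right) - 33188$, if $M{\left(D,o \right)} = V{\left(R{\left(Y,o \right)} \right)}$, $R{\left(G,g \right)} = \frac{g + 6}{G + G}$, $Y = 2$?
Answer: $- \frac{3696887}{125} \approx -29575.0$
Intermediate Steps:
$R{\left(G,g \right)} = \frac{6 + g}{2 G}$
$V{\left(J \right)} = \frac{3}{J}$ ($V{\left(J \right)} = \frac{6}{J + J} = \frac{6}{2 J} = 6 \frac{1}{2 J} = \frac{3}{J}$)
$M{\left(D,o \right)} = \frac{3}{\frac{3}{2} + \frac{o}{4}}$ ($M{\left(D,o \right)} = \frac{3}{\frac{1}{2} \cdot \frac{1}{2} \left(6 + o\right)} = \frac{3}{\frac{3}{2} + \frac{o}{4}}$)
$\left(3613 + M{\left(\frac{51 - 48}{-90 + 3},-131 \right)}\right) - 33188 = \left(3613 + \frac{12}{6 - 131}\right) - 33188 = \left(3613 + \frac{12}{-125}\right) - 33188 = \left(3613 + 12 \left(- \frac{1}{125}\right)\right) - 33188 = \left(3613 - \frac{12}{125}\right) - 33188 = \frac{451613}{125} - 33188 = - \frac{3696887}{125}$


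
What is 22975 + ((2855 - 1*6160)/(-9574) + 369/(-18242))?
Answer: 1003153854576/43662227 ≈ 22975.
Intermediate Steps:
22975 + ((2855 - 1*6160)/(-9574) + 369/(-18242)) = 22975 + ((2855 - 6160)*(-1/9574) + 369*(-1/18242)) = 22975 + (-3305*(-1/9574) - 369/18242) = 22975 + (3305/9574 - 369/18242) = 22975 + 14189251/43662227 = 1003153854576/43662227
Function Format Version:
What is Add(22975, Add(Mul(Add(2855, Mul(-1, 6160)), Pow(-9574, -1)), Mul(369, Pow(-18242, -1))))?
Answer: Rational(1003153854576, 43662227) ≈ 22975.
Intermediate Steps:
Add(22975, Add(Mul(Add(2855, Mul(-1, 6160)), Pow(-9574, -1)), Mul(369, Pow(-18242, -1)))) = Add(22975, Add(Mul(Add(2855, -6160), Rational(-1, 9574)), Mul(369, Rational(-1, 18242)))) = Add(22975, Add(Mul(-3305, Rational(-1, 9574)), Rational(-369, 18242))) = Add(22975, Add(Rational(3305, 9574), Rational(-369, 18242))) = Add(22975, Rational(14189251, 43662227)) = Rational(1003153854576, 43662227)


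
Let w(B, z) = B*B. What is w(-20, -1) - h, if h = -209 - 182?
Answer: 791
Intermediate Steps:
w(B, z) = B²
h = -391
w(-20, -1) - h = (-20)² - 1*(-391) = 400 + 391 = 791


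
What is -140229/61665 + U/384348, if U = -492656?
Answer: -7023030661/1975068285 ≈ -3.5558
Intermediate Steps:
-140229/61665 + U/384348 = -140229/61665 - 492656/384348 = -140229*1/61665 - 492656*1/384348 = -46743/20555 - 123164/96087 = -7023030661/1975068285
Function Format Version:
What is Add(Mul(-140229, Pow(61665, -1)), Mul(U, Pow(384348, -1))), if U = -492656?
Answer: Rational(-7023030661, 1975068285) ≈ -3.5558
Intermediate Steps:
Add(Mul(-140229, Pow(61665, -1)), Mul(U, Pow(384348, -1))) = Add(Mul(-140229, Pow(61665, -1)), Mul(-492656, Pow(384348, -1))) = Add(Mul(-140229, Rational(1, 61665)), Mul(-492656, Rational(1, 384348))) = Add(Rational(-46743, 20555), Rational(-123164, 96087)) = Rational(-7023030661, 1975068285)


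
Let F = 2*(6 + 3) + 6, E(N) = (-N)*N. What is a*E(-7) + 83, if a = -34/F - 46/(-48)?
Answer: 2531/24 ≈ 105.46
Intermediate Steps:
E(N) = -N²
F = 24 (F = 2*9 + 6 = 18 + 6 = 24)
a = -11/24 (a = -34/24 - 46/(-48) = -34*1/24 - 46*(-1/48) = -17/12 + 23/24 = -11/24 ≈ -0.45833)
a*E(-7) + 83 = -(-11)*(-7)²/24 + 83 = -(-11)*49/24 + 83 = -11/24*(-49) + 83 = 539/24 + 83 = 2531/24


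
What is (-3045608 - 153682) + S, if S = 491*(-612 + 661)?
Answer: -3175231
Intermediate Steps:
S = 24059 (S = 491*49 = 24059)
(-3045608 - 153682) + S = (-3045608 - 153682) + 24059 = -3199290 + 24059 = -3175231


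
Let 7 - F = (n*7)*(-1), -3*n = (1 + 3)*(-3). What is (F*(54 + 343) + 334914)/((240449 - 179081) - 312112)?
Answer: -348809/250744 ≈ -1.3911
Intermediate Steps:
n = 4 (n = -(1 + 3)*(-3)/3 = -4*(-3)/3 = -⅓*(-12) = 4)
F = 35 (F = 7 - 4*7*(-1) = 7 - 28*(-1) = 7 - 1*(-28) = 7 + 28 = 35)
(F*(54 + 343) + 334914)/((240449 - 179081) - 312112) = (35*(54 + 343) + 334914)/((240449 - 179081) - 312112) = (35*397 + 334914)/(61368 - 312112) = (13895 + 334914)/(-250744) = 348809*(-1/250744) = -348809/250744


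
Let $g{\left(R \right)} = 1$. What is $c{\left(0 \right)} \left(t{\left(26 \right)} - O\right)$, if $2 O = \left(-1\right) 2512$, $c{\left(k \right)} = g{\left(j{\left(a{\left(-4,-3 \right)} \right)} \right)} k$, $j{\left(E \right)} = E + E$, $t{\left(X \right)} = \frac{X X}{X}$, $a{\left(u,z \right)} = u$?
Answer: $0$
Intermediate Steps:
$t{\left(X \right)} = X$ ($t{\left(X \right)} = \frac{X^{2}}{X} = X$)
$j{\left(E \right)} = 2 E$
$c{\left(k \right)} = k$ ($c{\left(k \right)} = 1 k = k$)
$O = -1256$ ($O = \frac{\left(-1\right) 2512}{2} = \frac{1}{2} \left(-2512\right) = -1256$)
$c{\left(0 \right)} \left(t{\left(26 \right)} - O\right) = 0 \left(26 - -1256\right) = 0 \left(26 + 1256\right) = 0 \cdot 1282 = 0$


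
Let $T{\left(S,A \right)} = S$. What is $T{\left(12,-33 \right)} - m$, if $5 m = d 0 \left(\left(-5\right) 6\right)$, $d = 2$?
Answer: $12$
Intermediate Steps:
$m = 0$ ($m = \frac{2 \cdot 0 \left(\left(-5\right) 6\right)}{5} = \frac{0 \left(-30\right)}{5} = \frac{1}{5} \cdot 0 = 0$)
$T{\left(12,-33 \right)} - m = 12 - 0 = 12 + 0 = 12$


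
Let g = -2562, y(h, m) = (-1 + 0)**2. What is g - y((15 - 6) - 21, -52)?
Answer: -2563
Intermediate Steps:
y(h, m) = 1 (y(h, m) = (-1)**2 = 1)
g - y((15 - 6) - 21, -52) = -2562 - 1*1 = -2562 - 1 = -2563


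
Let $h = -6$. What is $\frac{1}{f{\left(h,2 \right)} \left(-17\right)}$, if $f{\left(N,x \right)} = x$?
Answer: $- \frac{1}{34} \approx -0.029412$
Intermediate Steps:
$\frac{1}{f{\left(h,2 \right)} \left(-17\right)} = \frac{1}{2 \left(-17\right)} = \frac{1}{-34} = - \frac{1}{34}$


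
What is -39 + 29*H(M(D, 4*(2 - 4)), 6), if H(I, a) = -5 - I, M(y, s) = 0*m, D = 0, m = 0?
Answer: -184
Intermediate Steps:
M(y, s) = 0 (M(y, s) = 0*0 = 0)
-39 + 29*H(M(D, 4*(2 - 4)), 6) = -39 + 29*(-5 - 1*0) = -39 + 29*(-5 + 0) = -39 + 29*(-5) = -39 - 145 = -184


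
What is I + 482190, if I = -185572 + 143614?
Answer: 440232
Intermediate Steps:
I = -41958
I + 482190 = -41958 + 482190 = 440232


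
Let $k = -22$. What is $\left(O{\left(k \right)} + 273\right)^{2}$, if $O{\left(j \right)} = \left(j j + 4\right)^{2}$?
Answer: $56842665889$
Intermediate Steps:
$O{\left(j \right)} = \left(4 + j^{2}\right)^{2}$ ($O{\left(j \right)} = \left(j^{2} + 4\right)^{2} = \left(4 + j^{2}\right)^{2}$)
$\left(O{\left(k \right)} + 273\right)^{2} = \left(\left(4 + \left(-22\right)^{2}\right)^{2} + 273\right)^{2} = \left(\left(4 + 484\right)^{2} + 273\right)^{2} = \left(488^{2} + 273\right)^{2} = \left(238144 + 273\right)^{2} = 238417^{2} = 56842665889$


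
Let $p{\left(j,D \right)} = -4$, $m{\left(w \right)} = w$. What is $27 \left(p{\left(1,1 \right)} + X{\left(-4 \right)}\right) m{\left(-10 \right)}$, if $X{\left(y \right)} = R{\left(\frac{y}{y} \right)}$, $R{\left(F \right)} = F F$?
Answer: $810$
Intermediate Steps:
$R{\left(F \right)} = F^{2}$
$X{\left(y \right)} = 1$ ($X{\left(y \right)} = \left(\frac{y}{y}\right)^{2} = 1^{2} = 1$)
$27 \left(p{\left(1,1 \right)} + X{\left(-4 \right)}\right) m{\left(-10 \right)} = 27 \left(-4 + 1\right) \left(-10\right) = 27 \left(-3\right) \left(-10\right) = \left(-81\right) \left(-10\right) = 810$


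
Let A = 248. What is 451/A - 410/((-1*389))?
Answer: 277119/96472 ≈ 2.8725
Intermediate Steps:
451/A - 410/((-1*389)) = 451/248 - 410/((-1*389)) = 451*(1/248) - 410/(-389) = 451/248 - 410*(-1/389) = 451/248 + 410/389 = 277119/96472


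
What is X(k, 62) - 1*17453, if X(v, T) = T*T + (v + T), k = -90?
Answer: -13637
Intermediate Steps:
X(v, T) = T + v + T² (X(v, T) = T² + (T + v) = T + v + T²)
X(k, 62) - 1*17453 = (62 - 90 + 62²) - 1*17453 = (62 - 90 + 3844) - 17453 = 3816 - 17453 = -13637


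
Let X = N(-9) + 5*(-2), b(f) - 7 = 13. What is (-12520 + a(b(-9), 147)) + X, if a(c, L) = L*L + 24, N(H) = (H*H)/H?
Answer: 9094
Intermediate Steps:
b(f) = 20 (b(f) = 7 + 13 = 20)
N(H) = H (N(H) = H**2/H = H)
a(c, L) = 24 + L**2 (a(c, L) = L**2 + 24 = 24 + L**2)
X = -19 (X = -9 + 5*(-2) = -9 - 10 = -19)
(-12520 + a(b(-9), 147)) + X = (-12520 + (24 + 147**2)) - 19 = (-12520 + (24 + 21609)) - 19 = (-12520 + 21633) - 19 = 9113 - 19 = 9094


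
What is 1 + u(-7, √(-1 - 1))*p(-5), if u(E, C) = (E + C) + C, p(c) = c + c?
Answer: 71 - 20*I*√2 ≈ 71.0 - 28.284*I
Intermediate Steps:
p(c) = 2*c
u(E, C) = E + 2*C (u(E, C) = (C + E) + C = E + 2*C)
1 + u(-7, √(-1 - 1))*p(-5) = 1 + (-7 + 2*√(-1 - 1))*(2*(-5)) = 1 + (-7 + 2*√(-2))*(-10) = 1 + (-7 + 2*(I*√2))*(-10) = 1 + (-7 + 2*I*√2)*(-10) = 1 + (70 - 20*I*√2) = 71 - 20*I*√2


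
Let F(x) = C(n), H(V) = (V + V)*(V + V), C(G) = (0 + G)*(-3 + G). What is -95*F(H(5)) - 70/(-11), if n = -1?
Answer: -4110/11 ≈ -373.64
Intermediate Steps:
C(G) = G*(-3 + G)
H(V) = 4*V² (H(V) = (2*V)*(2*V) = 4*V²)
F(x) = 4 (F(x) = -(-3 - 1) = -1*(-4) = 4)
-95*F(H(5)) - 70/(-11) = -95*4 - 70/(-11) = -380 - 70*(-1/11) = -380 + 70/11 = -4110/11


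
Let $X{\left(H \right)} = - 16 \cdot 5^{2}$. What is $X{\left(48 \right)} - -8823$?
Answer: $8423$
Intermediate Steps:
$X{\left(H \right)} = -400$ ($X{\left(H \right)} = \left(-16\right) 25 = -400$)
$X{\left(48 \right)} - -8823 = -400 - -8823 = -400 + 8823 = 8423$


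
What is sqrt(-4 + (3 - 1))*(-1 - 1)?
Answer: -2*I*sqrt(2) ≈ -2.8284*I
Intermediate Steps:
sqrt(-4 + (3 - 1))*(-1 - 1) = sqrt(-4 + 2)*(-2) = sqrt(-2)*(-2) = (I*sqrt(2))*(-2) = -2*I*sqrt(2)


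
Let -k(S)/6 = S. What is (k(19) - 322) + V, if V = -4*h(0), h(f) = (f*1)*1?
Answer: -436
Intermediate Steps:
k(S) = -6*S
h(f) = f (h(f) = f*1 = f)
V = 0 (V = -4*0 = 0)
(k(19) - 322) + V = (-6*19 - 322) + 0 = (-114 - 322) + 0 = -436 + 0 = -436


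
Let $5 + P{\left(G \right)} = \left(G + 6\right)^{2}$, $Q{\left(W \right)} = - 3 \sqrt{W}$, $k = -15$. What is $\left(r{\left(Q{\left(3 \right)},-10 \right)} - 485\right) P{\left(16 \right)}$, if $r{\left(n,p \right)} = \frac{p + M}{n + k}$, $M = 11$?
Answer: $- \frac{15335185}{66} + \frac{479 \sqrt{3}}{66} \approx -2.3234 \cdot 10^{5}$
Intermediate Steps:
$P{\left(G \right)} = -5 + \left(6 + G\right)^{2}$ ($P{\left(G \right)} = -5 + \left(G + 6\right)^{2} = -5 + \left(6 + G\right)^{2}$)
$r{\left(n,p \right)} = \frac{11 + p}{-15 + n}$ ($r{\left(n,p \right)} = \frac{p + 11}{n - 15} = \frac{11 + p}{-15 + n}$)
$\left(r{\left(Q{\left(3 \right)},-10 \right)} - 485\right) P{\left(16 \right)} = \left(\frac{11 - 10}{-15 - 3 \sqrt{3}} - 485\right) \left(-5 + \left(6 + 16\right)^{2}\right) = \left(\frac{1}{-15 - 3 \sqrt{3}} \cdot 1 - 485\right) \left(-5 + 22^{2}\right) = \left(\frac{1}{-15 - 3 \sqrt{3}} - 485\right) \left(-5 + 484\right) = \left(-485 + \frac{1}{-15 - 3 \sqrt{3}}\right) 479 = -232315 + \frac{479}{-15 - 3 \sqrt{3}}$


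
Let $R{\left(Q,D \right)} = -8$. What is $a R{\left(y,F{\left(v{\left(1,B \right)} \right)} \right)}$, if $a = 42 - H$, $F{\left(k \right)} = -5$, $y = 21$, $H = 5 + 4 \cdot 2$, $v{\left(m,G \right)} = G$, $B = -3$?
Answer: $-232$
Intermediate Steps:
$H = 13$ ($H = 5 + 8 = 13$)
$a = 29$ ($a = 42 - 13 = 29$)
$a R{\left(y,F{\left(v{\left(1,B \right)} \right)} \right)} = 29 \left(-8\right) = -232$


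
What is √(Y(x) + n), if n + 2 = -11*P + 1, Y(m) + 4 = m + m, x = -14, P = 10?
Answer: I*√143 ≈ 11.958*I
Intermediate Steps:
Y(m) = -4 + 2*m (Y(m) = -4 + (m + m) = -4 + 2*m)
n = -111 (n = -2 + (-11*10 + 1) = -2 + (-110 + 1) = -2 - 109 = -111)
√(Y(x) + n) = √((-4 + 2*(-14)) - 111) = √((-4 - 28) - 111) = √(-32 - 111) = √(-143) = I*√143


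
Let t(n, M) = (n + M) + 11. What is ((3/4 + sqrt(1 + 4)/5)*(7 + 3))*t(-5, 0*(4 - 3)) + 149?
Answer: 194 + 12*sqrt(5) ≈ 220.83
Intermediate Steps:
t(n, M) = 11 + M + n (t(n, M) = (M + n) + 11 = 11 + M + n)
((3/4 + sqrt(1 + 4)/5)*(7 + 3))*t(-5, 0*(4 - 3)) + 149 = ((3/4 + sqrt(1 + 4)/5)*(7 + 3))*(11 + 0*(4 - 3) - 5) + 149 = ((3*(1/4) + sqrt(5)*(1/5))*10)*(11 + 0*1 - 5) + 149 = ((3/4 + sqrt(5)/5)*10)*(11 + 0 - 5) + 149 = (15/2 + 2*sqrt(5))*6 + 149 = (45 + 12*sqrt(5)) + 149 = 194 + 12*sqrt(5)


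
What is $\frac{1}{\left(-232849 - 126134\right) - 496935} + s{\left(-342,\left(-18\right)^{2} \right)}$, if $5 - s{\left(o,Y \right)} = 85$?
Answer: $- \frac{68473441}{855918} \approx -80.0$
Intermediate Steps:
$s{\left(o,Y \right)} = -80$ ($s{\left(o,Y \right)} = 5 - 85 = -80$)
$\frac{1}{\left(-232849 - 126134\right) - 496935} + s{\left(-342,\left(-18\right)^{2} \right)} = \frac{1}{\left(-232849 - 126134\right) - 496935} - 80 = \frac{1}{-358983 - 496935} - 80 = \frac{1}{-855918} - 80 = - \frac{1}{855918} - 80 = - \frac{68473441}{855918}$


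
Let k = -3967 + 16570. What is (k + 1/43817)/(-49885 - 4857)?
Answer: -276112826/1199315107 ≈ -0.23023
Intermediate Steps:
k = 12603
(k + 1/43817)/(-49885 - 4857) = (12603 + 1/43817)/(-49885 - 4857) = (12603 + 1/43817)/(-54742) = (552225652/43817)*(-1/54742) = -276112826/1199315107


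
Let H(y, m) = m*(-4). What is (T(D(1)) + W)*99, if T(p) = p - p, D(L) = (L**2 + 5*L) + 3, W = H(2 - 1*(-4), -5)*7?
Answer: 13860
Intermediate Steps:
H(y, m) = -4*m
W = 140 (W = -4*(-5)*7 = 20*7 = 140)
D(L) = 3 + L**2 + 5*L
T(p) = 0
(T(D(1)) + W)*99 = (0 + 140)*99 = 140*99 = 13860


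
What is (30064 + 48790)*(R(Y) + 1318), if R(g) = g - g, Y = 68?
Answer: 103929572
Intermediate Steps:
R(g) = 0
(30064 + 48790)*(R(Y) + 1318) = (30064 + 48790)*(0 + 1318) = 78854*1318 = 103929572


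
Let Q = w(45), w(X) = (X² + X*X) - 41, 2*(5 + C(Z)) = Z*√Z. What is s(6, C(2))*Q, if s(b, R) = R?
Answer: -20045 + 4009*√2 ≈ -14375.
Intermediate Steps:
C(Z) = -5 + Z^(3/2)/2 (C(Z) = -5 + (Z*√Z)/2 = -5 + Z^(3/2)/2)
w(X) = -41 + 2*X² (w(X) = (X² + X²) - 41 = 2*X² - 41 = -41 + 2*X²)
Q = 4009 (Q = -41 + 2*45² = -41 + 2*2025 = -41 + 4050 = 4009)
s(6, C(2))*Q = (-5 + 2^(3/2)/2)*4009 = (-5 + (2*√2)/2)*4009 = (-5 + √2)*4009 = -20045 + 4009*√2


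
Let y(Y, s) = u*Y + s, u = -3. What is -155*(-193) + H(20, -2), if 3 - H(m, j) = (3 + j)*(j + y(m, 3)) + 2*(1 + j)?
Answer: 29979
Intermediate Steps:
y(Y, s) = s - 3*Y (y(Y, s) = -3*Y + s = s - 3*Y)
H(m, j) = 1 - 2*j - (3 + j)*(3 + j - 3*m) (H(m, j) = 3 - ((3 + j)*(j + (3 - 3*m)) + 2*(1 + j)) = 3 - ((3 + j)*(3 + j - 3*m) + (2 + 2*j)) = 3 - (2 + 2*j + (3 + j)*(3 + j - 3*m)) = 3 + (-2 - 2*j - (3 + j)*(3 + j - 3*m)) = 1 - 2*j - (3 + j)*(3 + j - 3*m))
-155*(-193) + H(20, -2) = -155*(-193) + (-8 - 1*(-2)² - 8*(-2) + 9*20 + 3*(-2)*20) = 29915 + (-8 - 1*4 + 16 + 180 - 120) = 29915 + (-8 - 4 + 16 + 180 - 120) = 29915 + 64 = 29979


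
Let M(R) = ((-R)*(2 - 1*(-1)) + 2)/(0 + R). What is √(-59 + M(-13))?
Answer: 2*I*√2626/13 ≈ 7.8838*I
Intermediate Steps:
M(R) = (2 - 3*R)/R (M(R) = ((-R)*(2 + 1) + 2)/R = (-R*3 + 2)/R = (-3*R + 2)/R = (2 - 3*R)/R)
√(-59 + M(-13)) = √(-59 + (-3 + 2/(-13))) = √(-59 + (-3 + 2*(-1/13))) = √(-59 + (-3 - 2/13)) = √(-59 - 41/13) = √(-808/13) = 2*I*√2626/13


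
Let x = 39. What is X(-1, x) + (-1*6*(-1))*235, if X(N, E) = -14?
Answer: 1396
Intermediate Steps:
X(-1, x) + (-1*6*(-1))*235 = -14 + (-1*6*(-1))*235 = -14 - 6*(-1)*235 = -14 + 6*235 = -14 + 1410 = 1396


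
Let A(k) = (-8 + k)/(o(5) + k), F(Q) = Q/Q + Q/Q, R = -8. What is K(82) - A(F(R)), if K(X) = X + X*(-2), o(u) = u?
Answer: -568/7 ≈ -81.143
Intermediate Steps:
K(X) = -X (K(X) = X - 2*X = -X)
F(Q) = 2 (F(Q) = 1 + 1 = 2)
A(k) = (-8 + k)/(5 + k)
K(82) - A(F(R)) = -1*82 - (-8 + 2)/(5 + 2) = -82 - (-6)/7 = -82 - 1*(-6/7) = -82 + 6/7 = -568/7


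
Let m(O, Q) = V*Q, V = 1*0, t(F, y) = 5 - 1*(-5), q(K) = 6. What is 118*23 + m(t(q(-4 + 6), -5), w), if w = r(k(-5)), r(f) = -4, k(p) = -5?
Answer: 2714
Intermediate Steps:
w = -4
t(F, y) = 10 (t(F, y) = 5 + 5 = 10)
V = 0
m(O, Q) = 0 (m(O, Q) = 0*Q = 0)
118*23 + m(t(q(-4 + 6), -5), w) = 118*23 + 0 = 2714 + 0 = 2714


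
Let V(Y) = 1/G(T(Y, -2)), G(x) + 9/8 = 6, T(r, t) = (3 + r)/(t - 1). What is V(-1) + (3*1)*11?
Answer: 1295/39 ≈ 33.205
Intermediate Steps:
T(r, t) = (3 + r)/(-1 + t)
G(x) = 39/8 (G(x) = -9/8 + 6 = 39/8)
V(Y) = 8/39 (V(Y) = 1/(39/8) = 8/39)
V(-1) + (3*1)*11 = 8/39 + (3*1)*11 = 8/39 + 3*11 = 8/39 + 33 = 1295/39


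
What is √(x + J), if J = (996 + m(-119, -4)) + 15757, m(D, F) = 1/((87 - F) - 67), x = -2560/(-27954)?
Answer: √5818371485782/18636 ≈ 129.43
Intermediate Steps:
x = 1280/13977 (x = -2560*(-1/27954) = 1280/13977 ≈ 0.091579)
m(D, F) = 1/(20 - F)
J = 402073/24 (J = (996 - 1/(-20 - 4)) + 15757 = (996 - 1/(-24)) + 15757 = (996 - 1*(-1/24)) + 15757 = (996 + 1/24) + 15757 = 23905/24 + 15757 = 402073/24 ≈ 16753.)
√(x + J) = √(1280/13977 + 402073/24) = √(1873268347/111816) = √5818371485782/18636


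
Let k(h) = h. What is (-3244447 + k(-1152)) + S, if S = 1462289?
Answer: -1783310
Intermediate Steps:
(-3244447 + k(-1152)) + S = (-3244447 - 1152) + 1462289 = -3245599 + 1462289 = -1783310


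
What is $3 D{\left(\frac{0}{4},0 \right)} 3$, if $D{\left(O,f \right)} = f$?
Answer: $0$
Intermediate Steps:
$3 D{\left(\frac{0}{4},0 \right)} 3 = 3 \cdot 0 \cdot 3 = 0 \cdot 3 = 0$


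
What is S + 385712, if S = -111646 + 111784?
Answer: 385850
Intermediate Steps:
S = 138
S + 385712 = 138 + 385712 = 385850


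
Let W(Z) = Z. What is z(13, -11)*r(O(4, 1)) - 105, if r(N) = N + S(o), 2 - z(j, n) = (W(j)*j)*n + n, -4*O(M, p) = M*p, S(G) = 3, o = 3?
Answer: 3639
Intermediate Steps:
O(M, p) = -M*p/4
z(j, n) = 2 - n - n*j**2 (z(j, n) = 2 - ((j*j)*n + n) = 2 - (j**2*n + n) = 2 - (n*j**2 + n) = 2 - (n + n*j**2) = 2 + (-n - n*j**2) = 2 - n - n*j**2)
r(N) = 3 + N (r(N) = N + 3 = 3 + N)
z(13, -11)*r(O(4, 1)) - 105 = (2 - 1*(-11) - 1*(-11)*13**2)*(3 - 1/4*4*1) - 105 = (2 + 11 - 1*(-11)*169)*(3 - 1) - 105 = (2 + 11 + 1859)*2 - 105 = 1872*2 - 105 = 3744 - 105 = 3639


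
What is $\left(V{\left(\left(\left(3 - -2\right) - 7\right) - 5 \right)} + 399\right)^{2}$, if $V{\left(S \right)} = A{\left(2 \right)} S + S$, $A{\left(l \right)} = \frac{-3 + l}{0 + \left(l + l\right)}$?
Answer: $\frac{2480625}{16} \approx 1.5504 \cdot 10^{5}$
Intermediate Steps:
$A{\left(l \right)} = \frac{-3 + l}{2 l}$ ($A{\left(l \right)} = \frac{-3 + l}{0 + 2 l} = \frac{-3 + l}{2 l}$)
$V{\left(S \right)} = \frac{3 S}{4}$ ($V{\left(S \right)} = \frac{-3 + 2}{2 \cdot 2} S + S = \frac{1}{2} \cdot \frac{1}{2} \left(-1\right) S + S = - \frac{S}{4} + S = \frac{3 S}{4}$)
$\left(V{\left(\left(\left(3 - -2\right) - 7\right) - 5 \right)} + 399\right)^{2} = \left(\frac{3 \left(\left(\left(3 - -2\right) - 7\right) - 5\right)}{4} + 399\right)^{2} = \left(\frac{3 \left(\left(\left(3 + 2\right) - 7\right) - 5\right)}{4} + 399\right)^{2} = \left(\frac{3 \left(\left(5 - 7\right) - 5\right)}{4} + 399\right)^{2} = \left(\frac{3 \left(-2 - 5\right)}{4} + 399\right)^{2} = \left(\frac{3}{4} \left(-7\right) + 399\right)^{2} = \left(- \frac{21}{4} + 399\right)^{2} = \left(\frac{1575}{4}\right)^{2} = \frac{2480625}{16}$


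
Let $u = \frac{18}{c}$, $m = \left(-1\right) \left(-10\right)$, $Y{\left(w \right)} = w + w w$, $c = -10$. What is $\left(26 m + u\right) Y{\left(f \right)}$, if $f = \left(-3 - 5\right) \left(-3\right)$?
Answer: $154920$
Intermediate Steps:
$f = 24$ ($f = \left(-8\right) \left(-3\right) = 24$)
$Y{\left(w \right)} = w + w^{2}$
$m = 10$
$u = - \frac{9}{5}$ ($u = \frac{18}{-10} = 18 \left(- \frac{1}{10}\right) = - \frac{9}{5} \approx -1.8$)
$\left(26 m + u\right) Y{\left(f \right)} = \left(26 \cdot 10 - \frac{9}{5}\right) 24 \left(1 + 24\right) = \left(260 - \frac{9}{5}\right) 24 \cdot 25 = \frac{1291}{5} \cdot 600 = 154920$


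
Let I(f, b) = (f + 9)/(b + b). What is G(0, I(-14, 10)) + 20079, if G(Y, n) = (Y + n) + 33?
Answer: 80447/4 ≈ 20112.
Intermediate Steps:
I(f, b) = (9 + f)/(2*b) (I(f, b) = (9 + f)/((2*b)) = (9 + f)*(1/(2*b)) = (9 + f)/(2*b))
G(Y, n) = 33 + Y + n
G(0, I(-14, 10)) + 20079 = (33 + 0 + (1/2)*(9 - 14)/10) + 20079 = (33 + 0 + (1/2)*(1/10)*(-5)) + 20079 = (33 + 0 - 1/4) + 20079 = 131/4 + 20079 = 80447/4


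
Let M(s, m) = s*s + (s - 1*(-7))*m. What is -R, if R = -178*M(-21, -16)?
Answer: 118370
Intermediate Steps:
M(s, m) = s² + m*(7 + s) (M(s, m) = s² + (s + 7)*m = s² + (7 + s)*m = s² + m*(7 + s))
R = -118370 (R = -178*((-21)² + 7*(-16) - 16*(-21)) = -178*(441 - 112 + 336) = -178*665 = -118370)
-R = -1*(-118370) = 118370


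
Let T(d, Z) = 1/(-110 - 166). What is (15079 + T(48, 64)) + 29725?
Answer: 12365903/276 ≈ 44804.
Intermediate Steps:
T(d, Z) = -1/276 (T(d, Z) = 1/(-276) = -1/276)
(15079 + T(48, 64)) + 29725 = (15079 - 1/276) + 29725 = 4161803/276 + 29725 = 12365903/276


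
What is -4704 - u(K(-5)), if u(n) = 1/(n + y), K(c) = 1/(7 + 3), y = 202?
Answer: -9506794/2021 ≈ -4704.0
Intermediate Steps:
K(c) = ⅒ (K(c) = 1/10 = ⅒)
u(n) = 1/(202 + n) (u(n) = 1/(n + 202) = 1/(202 + n))
-4704 - u(K(-5)) = -4704 - 1/(202 + ⅒) = -4704 - 1/2021/10 = -4704 - 1*10/2021 = -4704 - 10/2021 = -9506794/2021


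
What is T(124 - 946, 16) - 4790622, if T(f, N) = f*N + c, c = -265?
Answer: -4804039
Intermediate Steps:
T(f, N) = -265 + N*f (T(f, N) = f*N - 265 = N*f - 265 = -265 + N*f)
T(124 - 946, 16) - 4790622 = (-265 + 16*(124 - 946)) - 4790622 = (-265 + 16*(-822)) - 4790622 = (-265 - 13152) - 4790622 = -13417 - 4790622 = -4804039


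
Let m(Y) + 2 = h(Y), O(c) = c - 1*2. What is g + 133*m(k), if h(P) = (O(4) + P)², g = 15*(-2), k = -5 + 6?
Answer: 901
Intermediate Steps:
k = 1
O(c) = -2 + c (O(c) = c - 2 = -2 + c)
g = -30
h(P) = (2 + P)² (h(P) = ((-2 + 4) + P)² = (2 + P)²)
m(Y) = -2 + (2 + Y)²
g + 133*m(k) = -30 + 133*(-2 + (2 + 1)²) = -30 + 133*(-2 + 3²) = -30 + 133*(-2 + 9) = -30 + 133*7 = -30 + 931 = 901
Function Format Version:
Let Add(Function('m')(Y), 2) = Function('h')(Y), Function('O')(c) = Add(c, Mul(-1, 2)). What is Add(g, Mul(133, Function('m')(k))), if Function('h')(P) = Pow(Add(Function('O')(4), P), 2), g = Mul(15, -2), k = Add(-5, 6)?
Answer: 901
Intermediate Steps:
k = 1
Function('O')(c) = Add(-2, c) (Function('O')(c) = Add(c, -2) = Add(-2, c))
g = -30
Function('h')(P) = Pow(Add(2, P), 2) (Function('h')(P) = Pow(Add(Add(-2, 4), P), 2) = Pow(Add(2, P), 2))
Function('m')(Y) = Add(-2, Pow(Add(2, Y), 2))
Add(g, Mul(133, Function('m')(k))) = Add(-30, Mul(133, Add(-2, Pow(Add(2, 1), 2)))) = Add(-30, Mul(133, Add(-2, Pow(3, 2)))) = Add(-30, Mul(133, Add(-2, 9))) = Add(-30, Mul(133, 7)) = Add(-30, 931) = 901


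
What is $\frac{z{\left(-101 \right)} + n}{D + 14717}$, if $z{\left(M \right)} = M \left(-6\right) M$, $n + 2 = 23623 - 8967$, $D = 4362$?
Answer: $- \frac{46552}{19079} \approx -2.44$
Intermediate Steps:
$n = 14654$ ($n = -2 + \left(23623 - 8967\right) = -2 + 14656 = 14654$)
$z{\left(M \right)} = - 6 M^{2}$ ($z{\left(M \right)} = - 6 M M = - 6 M^{2}$)
$\frac{z{\left(-101 \right)} + n}{D + 14717} = \frac{- 6 \left(-101\right)^{2} + 14654}{4362 + 14717} = \frac{\left(-6\right) 10201 + 14654}{19079} = \left(-61206 + 14654\right) \frac{1}{19079} = \left(-46552\right) \frac{1}{19079} = - \frac{46552}{19079}$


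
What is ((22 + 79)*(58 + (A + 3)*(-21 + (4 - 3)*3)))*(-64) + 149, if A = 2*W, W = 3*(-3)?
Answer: -2120043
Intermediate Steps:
W = -9
A = -18 (A = 2*(-9) = -18)
((22 + 79)*(58 + (A + 3)*(-21 + (4 - 3)*3)))*(-64) + 149 = ((22 + 79)*(58 + (-18 + 3)*(-21 + (4 - 3)*3)))*(-64) + 149 = (101*(58 - 15*(-21 + 1*3)))*(-64) + 149 = (101*(58 - 15*(-21 + 3)))*(-64) + 149 = (101*(58 - 15*(-18)))*(-64) + 149 = (101*(58 + 270))*(-64) + 149 = (101*328)*(-64) + 149 = 33128*(-64) + 149 = -2120192 + 149 = -2120043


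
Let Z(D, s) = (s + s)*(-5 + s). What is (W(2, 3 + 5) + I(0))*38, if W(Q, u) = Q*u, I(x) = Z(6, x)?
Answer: 608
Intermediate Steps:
Z(D, s) = 2*s*(-5 + s) (Z(D, s) = (2*s)*(-5 + s) = 2*s*(-5 + s))
I(x) = 2*x*(-5 + x)
(W(2, 3 + 5) + I(0))*38 = (2*(3 + 5) + 2*0*(-5 + 0))*38 = (2*8 + 2*0*(-5))*38 = (16 + 0)*38 = 16*38 = 608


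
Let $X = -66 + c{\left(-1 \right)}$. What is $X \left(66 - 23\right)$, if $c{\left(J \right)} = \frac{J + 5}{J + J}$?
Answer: $-2924$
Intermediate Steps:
$c{\left(J \right)} = \frac{5 + J}{2 J}$
$X = -68$ ($X = -66 + \frac{5 - 1}{2 \left(-1\right)} = -66 + \frac{1}{2} \left(-1\right) 4 = -66 - 2 = -68$)
$X \left(66 - 23\right) = - 68 \left(66 - 23\right) = \left(-68\right) 43 = -2924$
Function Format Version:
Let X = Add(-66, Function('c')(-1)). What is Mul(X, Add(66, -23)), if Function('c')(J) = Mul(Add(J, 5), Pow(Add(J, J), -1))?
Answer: -2924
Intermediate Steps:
Function('c')(J) = Mul(Rational(1, 2), Pow(J, -1), Add(5, J)) (Function('c')(J) = Mul(Add(5, J), Pow(Mul(2, J), -1)) = Mul(Add(5, J), Mul(Rational(1, 2), Pow(J, -1))) = Mul(Rational(1, 2), Pow(J, -1), Add(5, J)))
X = -68 (X = Add(-66, Mul(Rational(1, 2), Pow(-1, -1), Add(5, -1))) = Add(-66, Mul(Rational(1, 2), -1, 4)) = Add(-66, -2) = -68)
Mul(X, Add(66, -23)) = Mul(-68, Add(66, -23)) = Mul(-68, 43) = -2924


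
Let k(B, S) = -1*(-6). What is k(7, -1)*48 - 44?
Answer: 244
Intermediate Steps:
k(B, S) = 6
k(7, -1)*48 - 44 = 6*48 - 44 = 288 - 44 = 244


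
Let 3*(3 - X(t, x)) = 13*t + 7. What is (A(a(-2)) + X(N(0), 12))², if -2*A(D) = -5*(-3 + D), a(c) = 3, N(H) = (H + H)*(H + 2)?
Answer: 4/9 ≈ 0.44444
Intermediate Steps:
N(H) = 2*H*(2 + H) (N(H) = (2*H)*(2 + H) = 2*H*(2 + H))
A(D) = -15/2 + 5*D/2 (A(D) = -(-5)*(-3 + D)/2 = -(15 - 5*D)/2 = -15/2 + 5*D/2)
X(t, x) = ⅔ - 13*t/3 (X(t, x) = 3 - (13*t + 7)/3 = 3 - (7 + 13*t)/3 = 3 + (-7/3 - 13*t/3) = ⅔ - 13*t/3)
(A(a(-2)) + X(N(0), 12))² = ((-15/2 + (5/2)*3) + (⅔ - 26*0*(2 + 0)/3))² = ((-15/2 + 15/2) + (⅔ - 26*0*2/3))² = (0 + (⅔ - 13/3*0))² = (0 + (⅔ + 0))² = (0 + ⅔)² = (⅔)² = 4/9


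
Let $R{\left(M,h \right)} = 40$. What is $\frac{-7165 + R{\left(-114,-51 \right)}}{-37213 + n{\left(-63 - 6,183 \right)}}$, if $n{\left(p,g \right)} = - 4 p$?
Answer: $\frac{7125}{36937} \approx 0.1929$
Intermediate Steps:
$\frac{-7165 + R{\left(-114,-51 \right)}}{-37213 + n{\left(-63 - 6,183 \right)}} = \frac{-7165 + 40}{-37213 - 4 \left(-63 - 6\right)} = - \frac{7125}{-37213 - -276} = - \frac{7125}{-37213 + 276} = - \frac{7125}{-36937} = \left(-7125\right) \left(- \frac{1}{36937}\right) = \frac{7125}{36937}$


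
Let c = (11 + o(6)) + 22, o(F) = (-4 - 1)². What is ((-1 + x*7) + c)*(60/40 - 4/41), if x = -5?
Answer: 1265/41 ≈ 30.854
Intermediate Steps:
o(F) = 25 (o(F) = (-5)² = 25)
c = 58 (c = (11 + 25) + 22 = 36 + 22 = 58)
((-1 + x*7) + c)*(60/40 - 4/41) = ((-1 - 5*7) + 58)*(60/40 - 4/41) = ((-1 - 35) + 58)*(60*(1/40) - 4*1/41) = (-36 + 58)*(3/2 - 4/41) = 22*(115/82) = 1265/41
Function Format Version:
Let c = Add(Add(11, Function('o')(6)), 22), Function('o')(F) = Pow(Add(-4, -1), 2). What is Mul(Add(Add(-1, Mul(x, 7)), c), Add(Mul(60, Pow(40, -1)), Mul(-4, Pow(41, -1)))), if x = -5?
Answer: Rational(1265, 41) ≈ 30.854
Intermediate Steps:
Function('o')(F) = 25 (Function('o')(F) = Pow(-5, 2) = 25)
c = 58 (c = Add(Add(11, 25), 22) = Add(36, 22) = 58)
Mul(Add(Add(-1, Mul(x, 7)), c), Add(Mul(60, Pow(40, -1)), Mul(-4, Pow(41, -1)))) = Mul(Add(Add(-1, Mul(-5, 7)), 58), Add(Mul(60, Pow(40, -1)), Mul(-4, Pow(41, -1)))) = Mul(Add(Add(-1, -35), 58), Add(Mul(60, Rational(1, 40)), Mul(-4, Rational(1, 41)))) = Mul(Add(-36, 58), Add(Rational(3, 2), Rational(-4, 41))) = Mul(22, Rational(115, 82)) = Rational(1265, 41)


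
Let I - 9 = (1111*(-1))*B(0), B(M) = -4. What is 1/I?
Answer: 1/4453 ≈ 0.00022457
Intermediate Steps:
I = 4453 (I = 9 + (1111*(-1))*(-4) = 9 - 1111*(-4) = 9 + 4444 = 4453)
1/I = 1/4453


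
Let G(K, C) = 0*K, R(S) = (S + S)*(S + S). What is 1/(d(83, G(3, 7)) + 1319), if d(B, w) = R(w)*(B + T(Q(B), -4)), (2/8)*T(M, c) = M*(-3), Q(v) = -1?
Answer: 1/1319 ≈ 0.00075815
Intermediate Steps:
R(S) = 4*S² (R(S) = (2*S)*(2*S) = 4*S²)
G(K, C) = 0
T(M, c) = -12*M (T(M, c) = 4*(M*(-3)) = 4*(-3*M) = -12*M)
d(B, w) = 4*w²*(12 + B) (d(B, w) = (4*w²)*(B - 12*(-1)) = (4*w²)*(B + 12) = (4*w²)*(12 + B) = 4*w²*(12 + B))
1/(d(83, G(3, 7)) + 1319) = 1/(4*0²*(12 + 83) + 1319) = 1/(4*0*95 + 1319) = 1/(0 + 1319) = 1/1319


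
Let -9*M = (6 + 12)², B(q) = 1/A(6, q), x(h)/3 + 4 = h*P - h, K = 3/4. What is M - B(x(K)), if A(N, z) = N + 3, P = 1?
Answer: -325/9 ≈ -36.111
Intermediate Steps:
A(N, z) = 3 + N
K = ¾ (K = 3*(¼) = ¾ ≈ 0.75000)
x(h) = -12 (x(h) = -12 + 3*(h*1 - h) = -12 + 3*(h - h) = -12 + 3*0 = -12 + 0 = -12)
B(q) = ⅑ (B(q) = 1/(3 + 6) = 1/9 = ⅑)
M = -36 (M = -(6 + 12)²/9 = -⅑*18² = -⅑*324 = -36)
M - B(x(K)) = -36 - 1*⅑ = -36 - ⅑ = -325/9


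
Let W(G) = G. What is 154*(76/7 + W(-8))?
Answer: 440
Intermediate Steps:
154*(76/7 + W(-8)) = 154*(76/7 - 8) = 154*(20/7) = 440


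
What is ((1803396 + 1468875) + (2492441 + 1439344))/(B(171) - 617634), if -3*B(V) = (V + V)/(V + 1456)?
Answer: -488374963/41870443 ≈ -11.664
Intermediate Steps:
B(V) = -2*V/(3*(1456 + V)) (B(V) = -(V + V)/(3*(V + 1456)) = -2*V/(3*(1456 + V)))
((1803396 + 1468875) + (2492441 + 1439344))/(B(171) - 617634) = ((1803396 + 1468875) + (2492441 + 1439344))/(-2*171/(4368 + 3*171) - 617634) = (3272271 + 3931785)/(-2*171/(4368 + 513) - 617634) = 7204056/(-2*171/4881 - 617634) = 7204056/(-2*171*1/4881 - 617634) = 7204056/(-114/1627 - 617634) = 7204056/(-1004890632/1627) = 7204056*(-1627/1004890632) = -488374963/41870443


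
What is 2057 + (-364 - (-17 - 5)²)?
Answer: 1209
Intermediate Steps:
2057 + (-364 - (-17 - 5)²) = 2057 + (-364 - 1*(-22)²) = 2057 + (-364 - 1*484) = 2057 + (-364 - 484) = 2057 - 848 = 1209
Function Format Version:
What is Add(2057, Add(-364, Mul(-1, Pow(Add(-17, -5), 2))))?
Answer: 1209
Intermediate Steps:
Add(2057, Add(-364, Mul(-1, Pow(Add(-17, -5), 2)))) = Add(2057, Add(-364, Mul(-1, Pow(-22, 2)))) = Add(2057, Add(-364, Mul(-1, 484))) = Add(2057, Add(-364, -484)) = Add(2057, -848) = 1209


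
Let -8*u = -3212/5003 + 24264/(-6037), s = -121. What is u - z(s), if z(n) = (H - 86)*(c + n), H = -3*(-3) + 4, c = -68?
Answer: -833389449025/60406222 ≈ -13796.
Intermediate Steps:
u = 35195909/60406222 (u = -(-3212/5003 + 24264/(-6037))/8 = -(-3212*1/5003 + 24264*(-1/6037))/8 = -(-3212/5003 - 24264/6037)/8 = -⅛*(-140783636/30203111) = 35195909/60406222 ≈ 0.58265)
H = 13 (H = 9 + 4 = 13)
z(n) = 4964 - 73*n (z(n) = (13 - 86)*(-68 + n) = -73*(-68 + n) = 4964 - 73*n)
u - z(s) = 35195909/60406222 - (4964 - 73*(-121)) = 35195909/60406222 - (4964 + 8833) = 35195909/60406222 - 1*13797 = 35195909/60406222 - 13797 = -833389449025/60406222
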